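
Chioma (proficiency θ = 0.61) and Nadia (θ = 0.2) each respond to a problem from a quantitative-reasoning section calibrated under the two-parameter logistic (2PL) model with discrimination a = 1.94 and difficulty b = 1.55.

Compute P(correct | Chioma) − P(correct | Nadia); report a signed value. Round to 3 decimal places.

P(θ) = 1 / (1 + exp(−a(θ − b)))
P(Chioma) = 0.1390  [exponent -1.8236]
P(Nadia) = 0.0679  [exponent -2.6190]
Difference = 0.1390 − 0.0679 = 0.0711

0.071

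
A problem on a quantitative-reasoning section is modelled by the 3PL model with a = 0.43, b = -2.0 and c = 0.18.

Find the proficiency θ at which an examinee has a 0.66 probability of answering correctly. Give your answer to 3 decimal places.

P(θ) = c + (1 − c) · 1 / (1 + exp(−a(θ − b)))
Remove guessing floor: (0.66 − 0.18)/(1 − 0.18) = 0.5854
logit = ln(0.5854/0.4146) = 0.3448
θ = b + logit/(a) = -2.0 + 0.3448/0.4300 = -1.1980

-1.198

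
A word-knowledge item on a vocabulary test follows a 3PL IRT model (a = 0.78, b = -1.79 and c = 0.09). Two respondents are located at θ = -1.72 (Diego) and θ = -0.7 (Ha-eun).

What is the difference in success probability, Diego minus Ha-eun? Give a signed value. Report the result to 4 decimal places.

P(θ) = c + (1 − c) · 1 / (1 + exp(−a(θ − b)))
P(Diego) = 0.5574  [exponent 0.0546]
P(Ha-eun) = 0.7276  [exponent 0.8502]
Difference = 0.5574 − 0.7276 = -0.1701

-0.1701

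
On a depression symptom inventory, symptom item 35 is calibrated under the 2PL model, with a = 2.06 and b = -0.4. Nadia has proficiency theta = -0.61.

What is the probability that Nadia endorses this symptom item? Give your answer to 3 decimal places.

0.394

P(theta) = 1 / (1 + exp(−a(theta − b)))
Exponent: 2.06 × (-0.61 − (-0.4)) = -0.4326
1/(1 + e^{0.4326}) = 0.3935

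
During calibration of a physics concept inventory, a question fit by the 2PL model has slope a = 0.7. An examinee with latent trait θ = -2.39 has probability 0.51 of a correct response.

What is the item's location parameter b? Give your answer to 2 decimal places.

P(θ) = 1 / (1 + exp(−a(θ − b)))
logit(0.51) = ln(0.51/0.49) = 0.0400
b = θ − logit/(a) = -2.39 − 0.0400/0.7000 = -2.4472

-2.45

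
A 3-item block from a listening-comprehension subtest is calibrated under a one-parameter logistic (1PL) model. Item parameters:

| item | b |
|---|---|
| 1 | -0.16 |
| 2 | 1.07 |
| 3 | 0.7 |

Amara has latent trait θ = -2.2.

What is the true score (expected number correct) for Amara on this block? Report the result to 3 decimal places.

0.204

P(θ) = 1 / (1 + exp(−(θ − b)))
P_1 = 1/(1+e^{2.0400}) = 0.1151
P_2 = 1/(1+e^{3.2700}) = 0.0366
P_3 = 1/(1+e^{2.9000}) = 0.0522
E[score] = 0.1151 + 0.0366 + 0.0522 = 0.2038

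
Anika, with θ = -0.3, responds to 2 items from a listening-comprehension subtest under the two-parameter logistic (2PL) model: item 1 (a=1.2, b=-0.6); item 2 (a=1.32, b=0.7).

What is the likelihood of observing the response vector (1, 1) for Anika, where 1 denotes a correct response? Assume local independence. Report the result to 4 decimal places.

0.1242

P(θ) = 1 / (1 + exp(−a(θ − b)))
P_1 = 1/(1+e^{-0.3600}) = 0.5890
P_2 = 1/(1+e^{1.3200}) = 0.2108
L = P_1 × P_2 = 0.5890 × 0.2108 = 0.12418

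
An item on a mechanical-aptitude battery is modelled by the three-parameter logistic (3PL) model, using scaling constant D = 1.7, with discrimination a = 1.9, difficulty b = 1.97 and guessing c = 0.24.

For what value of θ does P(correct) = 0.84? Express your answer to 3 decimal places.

P(θ) = c + (1 − c) · 1 / (1 + exp(−D·a(θ − b)))
Remove guessing floor: (0.84 − 0.24)/(1 − 0.24) = 0.7895
logit = ln(0.7895/0.2105) = 1.3218
θ = b + logit/(1.7·a) = 1.97 + 1.3218/3.2300 = 2.3792

2.379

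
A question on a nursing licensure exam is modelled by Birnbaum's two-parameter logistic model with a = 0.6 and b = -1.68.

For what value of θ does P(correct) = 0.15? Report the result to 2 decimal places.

-4.57

P(θ) = 1 / (1 + exp(−a(θ − b)))
logit = ln(0.1500/0.8500) = -1.7346
θ = b + logit/(a) = -1.68 + (-1.7346)/0.6000 = -4.5710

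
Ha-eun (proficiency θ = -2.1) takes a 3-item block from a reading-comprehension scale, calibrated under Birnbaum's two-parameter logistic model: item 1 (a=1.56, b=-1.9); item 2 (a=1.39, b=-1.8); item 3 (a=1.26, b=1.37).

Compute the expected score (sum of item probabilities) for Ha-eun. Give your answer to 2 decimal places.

P(θ) = 1 / (1 + exp(−a(θ − b)))
P_1 = 1/(1+e^{0.3120}) = 0.4226
P_2 = 1/(1+e^{0.4170}) = 0.3972
P_3 = 1/(1+e^{4.3722}) = 0.0125
E[score] = 0.4226 + 0.3972 + 0.0125 = 0.8323

0.83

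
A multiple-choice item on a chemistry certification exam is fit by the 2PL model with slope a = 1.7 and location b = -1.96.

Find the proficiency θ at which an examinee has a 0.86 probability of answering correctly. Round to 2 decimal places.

-0.89

P(θ) = 1 / (1 + exp(−a(θ − b)))
logit = ln(0.8600/0.1400) = 1.8153
θ = b + logit/(a) = -1.96 + 1.8153/1.7000 = -0.8922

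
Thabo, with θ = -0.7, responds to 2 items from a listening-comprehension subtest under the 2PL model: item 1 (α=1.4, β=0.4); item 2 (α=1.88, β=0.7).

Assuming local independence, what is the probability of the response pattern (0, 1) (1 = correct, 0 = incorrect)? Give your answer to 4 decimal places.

0.0553

P(θ) = 1 / (1 + exp(−α(θ − β)))
P_1 = 1/(1+e^{1.5400}) = 0.1765
P_2 = 1/(1+e^{2.6320}) = 0.0671
L = (1−P_1) × P_2 = 0.8235 × 0.0671 = 0.05526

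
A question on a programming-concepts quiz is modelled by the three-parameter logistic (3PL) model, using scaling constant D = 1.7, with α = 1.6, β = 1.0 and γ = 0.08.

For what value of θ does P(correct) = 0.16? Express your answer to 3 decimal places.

P(θ) = γ + (1 − γ) · 1 / (1 + exp(−D·α(θ − β)))
Remove guessing floor: (0.16 − 0.08)/(1 − 0.08) = 0.0870
logit = ln(0.0870/0.9130) = -2.3514
θ = β + logit/(1.7·α) = 1.0 + (-2.3514)/2.7200 = 0.1355

0.136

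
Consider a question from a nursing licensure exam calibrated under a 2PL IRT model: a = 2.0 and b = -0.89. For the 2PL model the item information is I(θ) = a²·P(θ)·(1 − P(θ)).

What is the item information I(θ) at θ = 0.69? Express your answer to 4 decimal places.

0.1562

P = 1/(1+e^{-3.1600}) = 0.9593
P(1−P) = 0.9593 × 0.0407 = 0.0390
I = a² × P(1−P) = 2.0² × 0.0390 = 0.15617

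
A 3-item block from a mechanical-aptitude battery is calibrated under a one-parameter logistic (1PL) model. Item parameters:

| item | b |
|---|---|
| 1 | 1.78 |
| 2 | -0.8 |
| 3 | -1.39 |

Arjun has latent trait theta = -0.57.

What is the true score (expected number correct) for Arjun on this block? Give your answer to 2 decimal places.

1.34

P(theta) = 1 / (1 + exp(−(theta − b)))
P_1 = 1/(1+e^{2.3500}) = 0.0871
P_2 = 1/(1+e^{-0.2300}) = 0.5572
P_3 = 1/(1+e^{-0.8200}) = 0.6942
E[score] = 0.0871 + 0.5572 + 0.6942 = 1.3385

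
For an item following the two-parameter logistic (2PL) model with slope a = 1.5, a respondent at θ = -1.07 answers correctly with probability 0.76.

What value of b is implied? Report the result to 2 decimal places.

-1.84

P(θ) = 1 / (1 + exp(−a(θ − b)))
logit(0.76) = ln(0.76/0.24) = 1.1527
b = θ − logit/(a) = -1.07 − 1.1527/1.5000 = -1.8385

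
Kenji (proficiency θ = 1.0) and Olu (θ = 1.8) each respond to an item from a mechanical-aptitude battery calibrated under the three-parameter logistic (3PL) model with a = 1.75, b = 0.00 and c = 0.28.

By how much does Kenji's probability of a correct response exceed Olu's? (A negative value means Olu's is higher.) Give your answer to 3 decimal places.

P(θ) = c + (1 − c) · 1 / (1 + exp(−a(θ − b)))
P(Kenji) = 0.8934  [exponent 1.7500]
P(Olu) = 0.9704  [exponent 3.1500]
Difference = 0.8934 − 0.9704 = -0.0770

-0.077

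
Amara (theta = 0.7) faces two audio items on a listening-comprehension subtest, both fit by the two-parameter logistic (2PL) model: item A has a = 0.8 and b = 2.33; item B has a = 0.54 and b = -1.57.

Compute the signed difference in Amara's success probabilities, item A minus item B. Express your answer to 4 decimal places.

P(theta) = 1 / (1 + exp(−a(theta − b)))
P_A = 0.2135
P_B = 0.7731
P_A − P_B = -0.5596

-0.5596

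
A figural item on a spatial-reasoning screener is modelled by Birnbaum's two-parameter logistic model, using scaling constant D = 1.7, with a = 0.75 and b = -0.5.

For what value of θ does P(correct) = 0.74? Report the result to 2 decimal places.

0.32

P(θ) = 1 / (1 + exp(−D·a(θ − b)))
logit = ln(0.7400/0.2600) = 1.0460
θ = b + logit/(1.7·a) = -0.5 + 1.0460/1.2750 = 0.3204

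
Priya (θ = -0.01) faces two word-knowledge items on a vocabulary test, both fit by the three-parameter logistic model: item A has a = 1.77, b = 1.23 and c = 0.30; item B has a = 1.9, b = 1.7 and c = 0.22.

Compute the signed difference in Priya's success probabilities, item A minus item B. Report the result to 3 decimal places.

0.121

P(θ) = c + (1 − c) · 1 / (1 + exp(−a(θ − b)))
P_A = 0.3702
P_B = 0.2491
P_A − P_B = 0.1210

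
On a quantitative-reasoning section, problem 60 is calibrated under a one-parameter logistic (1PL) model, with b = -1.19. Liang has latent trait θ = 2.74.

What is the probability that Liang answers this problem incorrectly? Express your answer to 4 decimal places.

0.0193

P(θ) = 1 / (1 + exp(−(θ − b)))
Exponent: (2.74 − (-1.19)) = 3.9300
1/(1 + e^{-3.9300}) = 0.9807
P = 0.9807
P(incorrect) = 1 − 0.9807 = 0.0193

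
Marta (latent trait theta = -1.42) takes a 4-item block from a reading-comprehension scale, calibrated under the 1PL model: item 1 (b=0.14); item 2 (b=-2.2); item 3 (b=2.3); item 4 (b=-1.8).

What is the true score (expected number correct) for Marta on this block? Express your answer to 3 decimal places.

1.477

P(theta) = 1 / (1 + exp(−(theta − b)))
P_1 = 1/(1+e^{1.5600}) = 0.1736
P_2 = 1/(1+e^{-0.7800}) = 0.6857
P_3 = 1/(1+e^{3.7200}) = 0.0237
P_4 = 1/(1+e^{-0.3800}) = 0.5939
E[score] = 0.1736 + 0.6857 + 0.0237 + 0.5939 = 1.4769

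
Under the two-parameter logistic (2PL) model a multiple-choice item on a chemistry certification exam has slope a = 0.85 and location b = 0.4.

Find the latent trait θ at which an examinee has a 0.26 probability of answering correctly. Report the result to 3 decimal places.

-0.831

P(θ) = 1 / (1 + exp(−a(θ − b)))
logit = ln(0.2600/0.7400) = -1.0460
θ = b + logit/(a) = 0.4 + (-1.0460)/0.8500 = -0.8306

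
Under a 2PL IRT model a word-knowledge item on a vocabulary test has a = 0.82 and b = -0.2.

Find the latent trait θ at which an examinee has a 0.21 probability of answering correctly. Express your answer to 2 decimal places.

P(θ) = 1 / (1 + exp(−a(θ − b)))
logit = ln(0.2100/0.7900) = -1.3249
θ = b + logit/(a) = -0.2 + (-1.3249)/0.8200 = -1.8158

-1.82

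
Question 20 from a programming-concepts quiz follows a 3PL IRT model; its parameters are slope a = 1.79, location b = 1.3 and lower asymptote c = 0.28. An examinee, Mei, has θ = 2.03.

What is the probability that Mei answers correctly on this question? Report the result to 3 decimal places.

0.847

P(θ) = c + (1 − c) · 1 / (1 + exp(−a(θ − b)))
Exponent: 1.79 × (2.03 − 1.3) = 1.3067
1/(1 + e^{-1.3067}) = 0.7870
P = 0.28 + 0.72 × 0.7870 = 0.8466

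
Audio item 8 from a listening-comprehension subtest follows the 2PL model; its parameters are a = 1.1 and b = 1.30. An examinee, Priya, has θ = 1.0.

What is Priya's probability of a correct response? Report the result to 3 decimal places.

0.418

P(θ) = 1 / (1 + exp(−a(θ − b)))
Exponent: 1.1 × (1.0 − 1.30) = -0.3300
1/(1 + e^{0.3300}) = 0.4182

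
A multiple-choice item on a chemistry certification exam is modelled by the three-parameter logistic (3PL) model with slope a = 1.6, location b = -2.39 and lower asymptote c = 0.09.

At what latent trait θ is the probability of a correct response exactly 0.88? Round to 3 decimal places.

P(θ) = c + (1 − c) · 1 / (1 + exp(−a(θ − b)))
Remove guessing floor: (0.88 − 0.09)/(1 − 0.09) = 0.8681
logit = ln(0.8681/0.1319) = 1.8845
θ = b + logit/(a) = -2.39 + 1.8845/1.6000 = -1.2122

-1.212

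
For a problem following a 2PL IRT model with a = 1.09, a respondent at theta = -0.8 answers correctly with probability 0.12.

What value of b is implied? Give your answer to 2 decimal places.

1.03

P(theta) = 1 / (1 + exp(−a(theta − b)))
logit(0.12) = ln(0.12/0.88) = -1.9924
b = theta − logit/(a) = -0.8 − (-1.9924)/1.0900 = 1.0279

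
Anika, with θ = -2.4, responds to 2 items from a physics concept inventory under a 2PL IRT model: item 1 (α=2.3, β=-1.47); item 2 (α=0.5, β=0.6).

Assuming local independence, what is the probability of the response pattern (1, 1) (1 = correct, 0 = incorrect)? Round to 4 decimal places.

0.0192

P(θ) = 1 / (1 + exp(−α(θ − β)))
P_1 = 1/(1+e^{2.1390}) = 0.1054
P_2 = 1/(1+e^{1.5000}) = 0.1824
L = P_1 × P_2 = 0.1054 × 0.1824 = 0.01922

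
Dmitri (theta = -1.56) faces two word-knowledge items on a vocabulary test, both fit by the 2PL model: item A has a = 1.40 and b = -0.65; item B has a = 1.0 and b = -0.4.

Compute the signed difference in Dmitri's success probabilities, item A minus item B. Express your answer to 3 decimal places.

-0.020

P(theta) = 1 / (1 + exp(−a(theta − b)))
P_A = 0.2186
P_B = 0.2387
P_A − P_B = -0.0201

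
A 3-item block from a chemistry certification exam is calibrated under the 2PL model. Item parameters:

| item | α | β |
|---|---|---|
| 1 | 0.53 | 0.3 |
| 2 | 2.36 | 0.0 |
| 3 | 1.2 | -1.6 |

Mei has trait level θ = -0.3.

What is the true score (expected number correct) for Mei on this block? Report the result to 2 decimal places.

1.58

P(θ) = 1 / (1 + exp(−α(θ − β)))
P_1 = 1/(1+e^{0.3180}) = 0.4212
P_2 = 1/(1+e^{0.7080}) = 0.3300
P_3 = 1/(1+e^{-1.5600}) = 0.8264
E[score] = 0.4212 + 0.3300 + 0.8264 = 1.5776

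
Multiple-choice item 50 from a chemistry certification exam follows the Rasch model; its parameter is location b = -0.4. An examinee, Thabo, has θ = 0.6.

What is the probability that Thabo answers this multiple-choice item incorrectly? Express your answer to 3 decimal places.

P(θ) = 1 / (1 + exp(−(θ − b)))
Exponent: (0.6 − (-0.4)) = 1.0000
1/(1 + e^{-1.0000}) = 0.7311
P = 0.7311
P(incorrect) = 1 − 0.7311 = 0.2689

0.269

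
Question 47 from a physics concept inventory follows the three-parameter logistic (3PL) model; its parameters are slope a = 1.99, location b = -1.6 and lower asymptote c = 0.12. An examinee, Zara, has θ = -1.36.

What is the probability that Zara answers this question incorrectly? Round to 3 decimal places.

P(θ) = c + (1 − c) · 1 / (1 + exp(−a(θ − b)))
Exponent: 1.99 × (-1.36 − (-1.6)) = 0.4776
1/(1 + e^{-0.4776}) = 0.6172
P = 0.12 + 0.88 × 0.6172 = 0.6631
P(incorrect) = 1 − 0.6631 = 0.3369

0.337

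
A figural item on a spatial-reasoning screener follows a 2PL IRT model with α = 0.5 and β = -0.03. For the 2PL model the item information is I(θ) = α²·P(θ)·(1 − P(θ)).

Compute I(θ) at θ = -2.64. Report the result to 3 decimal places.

0.042

P = 1/(1+e^{1.3050}) = 0.2133
P(1−P) = 0.2133 × 0.7867 = 0.1678
I = α² × P(1−P) = 0.5² × 0.1678 = 0.04195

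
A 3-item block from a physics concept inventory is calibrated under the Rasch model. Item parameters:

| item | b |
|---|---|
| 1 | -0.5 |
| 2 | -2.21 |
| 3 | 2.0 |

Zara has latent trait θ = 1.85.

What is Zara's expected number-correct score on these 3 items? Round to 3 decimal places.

P(θ) = 1 / (1 + exp(−(θ − b)))
P_1 = 1/(1+e^{-2.3500}) = 0.9129
P_2 = 1/(1+e^{-4.0600}) = 0.9830
P_3 = 1/(1+e^{0.1500}) = 0.4626
E[score] = 0.9129 + 0.9830 + 0.4626 = 2.3585

2.359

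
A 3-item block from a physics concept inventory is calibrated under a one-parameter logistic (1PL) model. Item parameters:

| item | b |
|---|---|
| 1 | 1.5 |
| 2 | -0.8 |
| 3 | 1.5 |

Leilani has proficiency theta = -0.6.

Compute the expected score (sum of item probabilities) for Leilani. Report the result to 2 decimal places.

0.77

P(theta) = 1 / (1 + exp(−(theta − b)))
P_1 = 1/(1+e^{2.1000}) = 0.1091
P_2 = 1/(1+e^{-0.2000}) = 0.5498
P_3 = 1/(1+e^{2.1000}) = 0.1091
E[score] = 0.1091 + 0.5498 + 0.1091 = 0.7680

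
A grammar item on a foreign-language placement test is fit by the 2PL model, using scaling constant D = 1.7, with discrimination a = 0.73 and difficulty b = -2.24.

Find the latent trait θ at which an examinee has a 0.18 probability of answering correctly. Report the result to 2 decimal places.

-3.46

P(θ) = 1 / (1 + exp(−D·a(θ − b)))
logit = ln(0.1800/0.8200) = -1.5163
θ = b + logit/(1.7·a) = -2.24 + (-1.5163)/1.2410 = -3.4619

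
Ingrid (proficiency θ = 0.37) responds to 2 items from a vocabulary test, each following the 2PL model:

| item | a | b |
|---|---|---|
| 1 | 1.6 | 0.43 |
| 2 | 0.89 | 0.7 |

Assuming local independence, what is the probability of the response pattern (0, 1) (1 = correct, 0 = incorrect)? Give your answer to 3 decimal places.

P(θ) = 1 / (1 + exp(−a(θ − b)))
P_1 = 1/(1+e^{0.0960}) = 0.4760
P_2 = 1/(1+e^{0.2937}) = 0.4271
L = (1−P_1) × P_2 = 0.5240 × 0.4271 = 0.22379

0.224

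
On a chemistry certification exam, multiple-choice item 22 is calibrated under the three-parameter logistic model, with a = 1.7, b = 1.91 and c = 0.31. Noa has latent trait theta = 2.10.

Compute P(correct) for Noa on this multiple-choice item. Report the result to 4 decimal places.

0.7102

P(theta) = c + (1 − c) · 1 / (1 + exp(−a(theta − b)))
Exponent: 1.7 × (2.10 − 1.91) = 0.3230
1/(1 + e^{-0.3230}) = 0.5801
P = 0.31 + 0.69 × 0.5801 = 0.7102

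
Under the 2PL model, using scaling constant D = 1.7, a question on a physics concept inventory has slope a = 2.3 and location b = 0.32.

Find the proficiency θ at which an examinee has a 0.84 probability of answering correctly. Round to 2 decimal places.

P(θ) = 1 / (1 + exp(−D·a(θ − b)))
logit = ln(0.8400/0.1600) = 1.6582
θ = b + logit/(1.7·a) = 0.32 + 1.6582/3.9100 = 0.7441

0.74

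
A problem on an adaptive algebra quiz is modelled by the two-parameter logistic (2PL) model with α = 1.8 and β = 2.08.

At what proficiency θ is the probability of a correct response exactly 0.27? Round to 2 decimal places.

P(θ) = 1 / (1 + exp(−α(θ − β)))
logit = ln(0.2700/0.7300) = -0.9946
θ = β + logit/(α) = 2.08 + (-0.9946)/1.8000 = 1.5274

1.53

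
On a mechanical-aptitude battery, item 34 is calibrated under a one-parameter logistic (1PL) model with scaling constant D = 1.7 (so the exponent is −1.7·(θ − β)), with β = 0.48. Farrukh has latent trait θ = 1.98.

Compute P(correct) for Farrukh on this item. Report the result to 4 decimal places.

P(θ) = 1 / (1 + exp(−D·(θ − β)))
Exponent: 1.7 × (1.98 − 0.48) = 2.5500
1/(1 + e^{-2.5500}) = 0.9276
P = 0.9276

0.9276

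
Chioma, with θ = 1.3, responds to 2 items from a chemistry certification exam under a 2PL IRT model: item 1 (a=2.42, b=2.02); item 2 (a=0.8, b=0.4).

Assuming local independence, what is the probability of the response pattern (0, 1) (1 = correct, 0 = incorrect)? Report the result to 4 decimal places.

P(θ) = 1 / (1 + exp(−a(θ − b)))
P_1 = 1/(1+e^{1.7424}) = 0.1490
P_2 = 1/(1+e^{-0.7200}) = 0.6726
L = (1−P_1) × P_2 = 0.8510 × 0.6726 = 0.57238

0.5724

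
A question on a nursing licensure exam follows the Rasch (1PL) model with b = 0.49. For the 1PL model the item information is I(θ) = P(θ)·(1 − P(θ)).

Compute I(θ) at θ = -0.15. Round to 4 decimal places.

0.2261

P = 1/(1+e^{0.6400}) = 0.3452
P(1−P) = 0.3452 × 0.6548 = 0.2261
I = P(1−P) = 0.22605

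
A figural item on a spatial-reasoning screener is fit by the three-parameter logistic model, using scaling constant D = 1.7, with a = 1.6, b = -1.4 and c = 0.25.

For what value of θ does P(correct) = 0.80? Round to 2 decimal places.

P(θ) = c + (1 − c) · 1 / (1 + exp(−D·a(θ − b)))
Remove guessing floor: (0.80 − 0.25)/(1 − 0.25) = 0.7333
logit = ln(0.7333/0.2667) = 1.0116
θ = b + logit/(1.7·a) = -1.4 + 1.0116/2.7200 = -1.0281

-1.03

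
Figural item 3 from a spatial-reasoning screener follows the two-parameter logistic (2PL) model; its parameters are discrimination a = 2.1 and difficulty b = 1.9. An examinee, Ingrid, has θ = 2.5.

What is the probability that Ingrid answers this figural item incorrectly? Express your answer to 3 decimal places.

0.221

P(θ) = 1 / (1 + exp(−a(θ − b)))
Exponent: 2.1 × (2.5 − 1.9) = 1.2600
1/(1 + e^{-1.2600}) = 0.7790
P(incorrect) = 1 − 0.7790 = 0.2210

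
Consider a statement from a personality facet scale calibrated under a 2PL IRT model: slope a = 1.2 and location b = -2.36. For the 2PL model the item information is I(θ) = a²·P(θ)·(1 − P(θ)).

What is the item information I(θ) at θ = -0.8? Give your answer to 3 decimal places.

P = 1/(1+e^{-1.8720}) = 0.8667
P(1−P) = 0.8667 × 0.1333 = 0.1155
I = a² × P(1−P) = 1.2² × 0.1155 = 0.16638

0.166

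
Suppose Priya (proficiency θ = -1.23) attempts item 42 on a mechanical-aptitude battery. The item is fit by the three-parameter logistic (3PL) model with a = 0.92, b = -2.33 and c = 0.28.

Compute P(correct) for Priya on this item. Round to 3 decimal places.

P(θ) = c + (1 − c) · 1 / (1 + exp(−a(θ − b)))
Exponent: 0.92 × (-1.23 − (-2.33)) = 1.0120
1/(1 + e^{-1.0120}) = 0.7334
P = 0.28 + 0.72 × 0.7334 = 0.8081

0.808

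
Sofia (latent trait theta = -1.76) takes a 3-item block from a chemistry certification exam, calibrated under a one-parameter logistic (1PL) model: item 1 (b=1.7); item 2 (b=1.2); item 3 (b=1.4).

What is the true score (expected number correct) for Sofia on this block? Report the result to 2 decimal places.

0.12

P(theta) = 1 / (1 + exp(−(theta − b)))
P_1 = 1/(1+e^{3.4600}) = 0.0305
P_2 = 1/(1+e^{2.9600}) = 0.0493
P_3 = 1/(1+e^{3.1600}) = 0.0407
E[score] = 0.0305 + 0.0493 + 0.0407 = 0.1204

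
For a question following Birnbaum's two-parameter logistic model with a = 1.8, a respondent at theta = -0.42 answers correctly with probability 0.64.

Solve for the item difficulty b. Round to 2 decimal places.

-0.74

P(theta) = 1 / (1 + exp(−a(theta − b)))
logit(0.64) = ln(0.64/0.36) = 0.5754
b = theta − logit/(a) = -0.42 − 0.5754/1.8000 = -0.7396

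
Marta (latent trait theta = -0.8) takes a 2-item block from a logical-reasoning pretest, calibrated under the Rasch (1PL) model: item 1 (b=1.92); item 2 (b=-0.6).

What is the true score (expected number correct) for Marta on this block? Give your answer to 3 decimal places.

P(theta) = 1 / (1 + exp(−(theta − b)))
P_1 = 1/(1+e^{2.7200}) = 0.0618
P_2 = 1/(1+e^{0.2000}) = 0.4502
E[score] = 0.0618 + 0.4502 = 0.5120

0.512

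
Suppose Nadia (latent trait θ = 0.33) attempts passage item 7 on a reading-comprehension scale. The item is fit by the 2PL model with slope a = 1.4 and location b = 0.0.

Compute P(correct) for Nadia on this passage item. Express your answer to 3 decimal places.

P(θ) = 1 / (1 + exp(−a(θ − b)))
Exponent: 1.4 × (0.33 − 0.0) = 0.4620
1/(1 + e^{-0.4620}) = 0.6135

0.613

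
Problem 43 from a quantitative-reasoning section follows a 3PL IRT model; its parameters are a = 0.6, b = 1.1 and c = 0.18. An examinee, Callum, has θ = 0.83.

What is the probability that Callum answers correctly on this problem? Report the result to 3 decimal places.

0.557

P(θ) = c + (1 − c) · 1 / (1 + exp(−a(θ − b)))
Exponent: 0.6 × (0.83 − 1.1) = -0.1620
1/(1 + e^{0.1620}) = 0.4596
P = 0.18 + 0.82 × 0.4596 = 0.5569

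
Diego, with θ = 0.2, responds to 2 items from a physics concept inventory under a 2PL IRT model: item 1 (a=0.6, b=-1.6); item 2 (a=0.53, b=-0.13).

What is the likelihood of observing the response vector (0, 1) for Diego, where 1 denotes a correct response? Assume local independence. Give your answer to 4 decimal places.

0.1378

P(θ) = 1 / (1 + exp(−a(θ − b)))
P_1 = 1/(1+e^{-1.0800}) = 0.7465
P_2 = 1/(1+e^{-0.1749}) = 0.5436
L = (1−P_1) × P_2 = 0.2535 × 0.5436 = 0.13781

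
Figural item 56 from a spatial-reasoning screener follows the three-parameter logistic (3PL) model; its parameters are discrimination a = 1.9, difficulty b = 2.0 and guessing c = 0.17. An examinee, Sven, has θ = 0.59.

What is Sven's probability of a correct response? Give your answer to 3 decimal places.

P(θ) = c + (1 − c) · 1 / (1 + exp(−a(θ − b)))
Exponent: 1.9 × (0.59 − 2.0) = -2.6790
1/(1 + e^{2.6790}) = 0.0642
P = 0.17 + 0.83 × 0.0642 = 0.2233

0.223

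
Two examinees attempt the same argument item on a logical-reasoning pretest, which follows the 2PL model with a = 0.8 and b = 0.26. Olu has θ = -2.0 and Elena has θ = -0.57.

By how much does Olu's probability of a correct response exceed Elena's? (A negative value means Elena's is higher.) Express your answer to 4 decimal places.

P(θ) = 1 / (1 + exp(−a(θ − b)))
P(Olu) = 0.1409  [exponent -1.8080]
P(Elena) = 0.3398  [exponent -0.6640]
Difference = 0.1409 − 0.3398 = -0.1990

-0.1990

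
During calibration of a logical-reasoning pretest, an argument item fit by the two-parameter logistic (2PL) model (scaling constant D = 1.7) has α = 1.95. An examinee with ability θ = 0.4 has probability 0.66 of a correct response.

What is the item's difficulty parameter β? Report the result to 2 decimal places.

0.20

P(θ) = 1 / (1 + exp(−D·α(θ − β)))
logit(0.66) = ln(0.66/0.34) = 0.6633
β = θ − logit/(1.7·α) = 0.4 − 0.6633/3.3150 = 0.1999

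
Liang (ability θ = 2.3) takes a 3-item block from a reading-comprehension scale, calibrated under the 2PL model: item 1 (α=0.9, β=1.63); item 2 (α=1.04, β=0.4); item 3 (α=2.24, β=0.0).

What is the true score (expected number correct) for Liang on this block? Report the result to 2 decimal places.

P(θ) = 1 / (1 + exp(−α(θ − β)))
P_1 = 1/(1+e^{-0.6030}) = 0.6463
P_2 = 1/(1+e^{-1.9760}) = 0.8783
P_3 = 1/(1+e^{-5.1520}) = 0.9942
E[score] = 0.6463 + 0.8783 + 0.9942 = 2.5188

2.52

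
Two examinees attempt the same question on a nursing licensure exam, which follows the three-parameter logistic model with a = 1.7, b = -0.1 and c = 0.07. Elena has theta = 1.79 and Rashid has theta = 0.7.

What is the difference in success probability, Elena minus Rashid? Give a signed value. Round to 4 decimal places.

0.1540

P(theta) = c + (1 − c) · 1 / (1 + exp(−a(theta − b)))
P(Elena) = 0.9640  [exponent 3.2130]
P(Rashid) = 0.8101  [exponent 1.3600]
Difference = 0.9640 − 0.8101 = 0.1540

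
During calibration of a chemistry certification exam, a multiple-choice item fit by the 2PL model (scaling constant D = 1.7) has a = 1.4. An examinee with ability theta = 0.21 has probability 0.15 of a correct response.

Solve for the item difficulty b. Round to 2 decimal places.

0.94

P(theta) = 1 / (1 + exp(−D·a(theta − b)))
logit(0.15) = ln(0.15/0.85) = -1.7346
b = theta − logit/(1.7·a) = 0.21 − (-1.7346)/2.3800 = 0.9388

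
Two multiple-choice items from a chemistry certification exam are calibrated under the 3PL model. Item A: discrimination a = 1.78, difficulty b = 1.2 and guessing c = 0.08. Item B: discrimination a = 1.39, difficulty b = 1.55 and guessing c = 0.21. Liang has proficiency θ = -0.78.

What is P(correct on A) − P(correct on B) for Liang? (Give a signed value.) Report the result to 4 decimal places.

P(θ) = c + (1 − c) · 1 / (1 + exp(−a(θ − b)))
P_A = 0.1063
P_B = 0.2398
P_A − P_B = -0.1335

-0.1335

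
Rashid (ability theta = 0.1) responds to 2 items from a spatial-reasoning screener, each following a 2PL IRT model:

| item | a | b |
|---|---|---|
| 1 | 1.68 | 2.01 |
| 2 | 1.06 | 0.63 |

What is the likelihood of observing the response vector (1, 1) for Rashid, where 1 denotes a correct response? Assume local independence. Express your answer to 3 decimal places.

P(theta) = 1 / (1 + exp(−a(theta − b)))
P_1 = 1/(1+e^{3.2088}) = 0.0388
P_2 = 1/(1+e^{0.5618}) = 0.3631
L = P_1 × P_2 = 0.0388 × 0.3631 = 0.01410

0.014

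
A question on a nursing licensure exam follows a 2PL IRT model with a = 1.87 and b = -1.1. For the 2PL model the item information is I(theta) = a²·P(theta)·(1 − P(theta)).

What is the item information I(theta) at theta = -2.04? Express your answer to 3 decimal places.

0.439

P = 1/(1+e^{1.7578}) = 0.1471
P(1−P) = 0.1471 × 0.8529 = 0.1254
I = a² × P(1−P) = 1.87² × 0.1254 = 0.43864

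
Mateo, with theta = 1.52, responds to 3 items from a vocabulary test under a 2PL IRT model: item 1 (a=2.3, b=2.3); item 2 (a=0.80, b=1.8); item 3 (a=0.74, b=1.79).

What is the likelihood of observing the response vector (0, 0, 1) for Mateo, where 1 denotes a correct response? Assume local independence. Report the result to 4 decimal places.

0.2145

P(theta) = 1 / (1 + exp(−a(theta − b)))
P_1 = 1/(1+e^{1.7940}) = 0.1426
P_2 = 1/(1+e^{0.2240}) = 0.4442
P_3 = 1/(1+e^{0.1998}) = 0.4502
L = (1−P_1) × (1−P_2) × P_3 = 0.8574 × 0.5558 × 0.4502 = 0.21454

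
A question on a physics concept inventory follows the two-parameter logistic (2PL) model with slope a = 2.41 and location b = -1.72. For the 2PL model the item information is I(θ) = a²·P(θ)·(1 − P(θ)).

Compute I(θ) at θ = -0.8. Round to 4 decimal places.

0.5144

P = 1/(1+e^{-2.2172}) = 0.9018
P(1−P) = 0.9018 × 0.0982 = 0.0886
I = a² × P(1−P) = 2.41² × 0.0886 = 0.51442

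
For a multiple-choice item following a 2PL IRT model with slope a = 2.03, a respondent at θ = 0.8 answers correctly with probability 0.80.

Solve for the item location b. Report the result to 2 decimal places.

0.12

P(θ) = 1 / (1 + exp(−a(θ − b)))
logit(0.80) = ln(0.80/0.20) = 1.3863
b = θ − logit/(a) = 0.8 − 1.3863/2.0300 = 0.1171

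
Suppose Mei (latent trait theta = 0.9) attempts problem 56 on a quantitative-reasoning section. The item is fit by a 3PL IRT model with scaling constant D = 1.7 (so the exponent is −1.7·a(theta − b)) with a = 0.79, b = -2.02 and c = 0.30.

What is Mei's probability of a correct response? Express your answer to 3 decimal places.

0.986

P(theta) = c + (1 − c) · 1 / (1 + exp(−D·a(theta − b)))
Exponent: 1.7 × 0.79 × (0.9 − (-2.02)) = 3.9216
1/(1 + e^{-3.9216}) = 0.9806
P = 0.30 + 0.70 × 0.9806 = 0.9864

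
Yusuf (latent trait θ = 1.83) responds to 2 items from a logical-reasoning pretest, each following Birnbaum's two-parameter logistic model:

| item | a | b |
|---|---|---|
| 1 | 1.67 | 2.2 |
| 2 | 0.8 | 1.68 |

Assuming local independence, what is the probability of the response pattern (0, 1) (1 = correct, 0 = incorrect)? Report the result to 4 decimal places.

0.3443

P(θ) = 1 / (1 + exp(−a(θ − b)))
P_1 = 1/(1+e^{0.6179}) = 0.3503
P_2 = 1/(1+e^{-0.1200}) = 0.5300
L = (1−P_1) × P_2 = 0.6497 × 0.5300 = 0.34434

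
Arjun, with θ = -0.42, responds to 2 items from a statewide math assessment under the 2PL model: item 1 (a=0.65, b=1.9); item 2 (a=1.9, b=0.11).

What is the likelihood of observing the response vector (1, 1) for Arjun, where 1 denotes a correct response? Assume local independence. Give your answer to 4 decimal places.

0.0485

P(θ) = 1 / (1 + exp(−a(θ − b)))
P_1 = 1/(1+e^{1.5080}) = 0.1812
P_2 = 1/(1+e^{1.0070}) = 0.2676
L = P_1 × P_2 = 0.1812 × 0.2676 = 0.04849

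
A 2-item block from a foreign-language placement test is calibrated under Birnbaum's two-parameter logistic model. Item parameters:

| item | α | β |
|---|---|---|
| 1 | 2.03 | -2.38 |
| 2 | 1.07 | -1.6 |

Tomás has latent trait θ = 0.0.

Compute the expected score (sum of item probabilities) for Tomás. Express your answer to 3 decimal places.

P(θ) = 1 / (1 + exp(−α(θ − β)))
P_1 = 1/(1+e^{-4.8314}) = 0.9921
P_2 = 1/(1+e^{-1.7120}) = 0.8471
E[score] = 0.9921 + 0.8471 = 1.8392

1.839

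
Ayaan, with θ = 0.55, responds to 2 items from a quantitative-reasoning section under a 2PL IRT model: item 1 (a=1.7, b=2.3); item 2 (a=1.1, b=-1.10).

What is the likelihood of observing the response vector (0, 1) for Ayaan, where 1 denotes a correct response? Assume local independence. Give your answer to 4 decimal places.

0.8182

P(θ) = 1 / (1 + exp(−a(θ − b)))
P_1 = 1/(1+e^{2.9750}) = 0.0486
P_2 = 1/(1+e^{-1.8150}) = 0.8600
L = (1−P_1) × P_2 = 0.9514 × 0.8600 = 0.81820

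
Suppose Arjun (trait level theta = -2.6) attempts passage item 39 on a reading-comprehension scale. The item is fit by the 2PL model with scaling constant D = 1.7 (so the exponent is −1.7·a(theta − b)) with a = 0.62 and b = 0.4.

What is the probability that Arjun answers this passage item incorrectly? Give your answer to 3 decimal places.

0.959

P(theta) = 1 / (1 + exp(−D·a(theta − b)))
Exponent: 1.7 × 0.62 × (-2.6 − 0.4) = -3.1620
1/(1 + e^{3.1620}) = 0.0406
P = 0.0406
P(incorrect) = 1 − 0.0406 = 0.9594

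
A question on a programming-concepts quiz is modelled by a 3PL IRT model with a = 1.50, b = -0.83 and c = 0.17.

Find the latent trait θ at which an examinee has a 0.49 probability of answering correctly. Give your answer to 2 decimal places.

-1.14

P(θ) = c + (1 − c) · 1 / (1 + exp(−a(θ − b)))
Remove guessing floor: (0.49 − 0.17)/(1 − 0.17) = 0.3855
logit = ln(0.3855/0.6145) = -0.4661
θ = b + logit/(a) = -0.83 + (-0.4661)/1.5000 = -1.1407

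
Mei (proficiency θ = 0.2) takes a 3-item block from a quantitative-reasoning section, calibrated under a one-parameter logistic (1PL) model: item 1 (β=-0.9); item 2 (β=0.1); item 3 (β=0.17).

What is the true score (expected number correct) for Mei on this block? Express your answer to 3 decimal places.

P(θ) = 1 / (1 + exp(−(θ − β)))
P_1 = 1/(1+e^{-1.1000}) = 0.7503
P_2 = 1/(1+e^{-0.1000}) = 0.5250
P_3 = 1/(1+e^{-0.0300}) = 0.5075
E[score] = 0.7503 + 0.5250 + 0.5075 = 1.7827

1.783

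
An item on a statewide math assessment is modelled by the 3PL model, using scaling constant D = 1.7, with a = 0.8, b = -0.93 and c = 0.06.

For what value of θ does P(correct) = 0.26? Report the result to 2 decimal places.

-1.89

P(θ) = c + (1 − c) · 1 / (1 + exp(−D·a(θ − b)))
Remove guessing floor: (0.26 − 0.06)/(1 − 0.06) = 0.2128
logit = ln(0.2128/0.7872) = -1.3083
θ = b + logit/(1.7·a) = -0.93 + (-1.3083)/1.3600 = -1.8920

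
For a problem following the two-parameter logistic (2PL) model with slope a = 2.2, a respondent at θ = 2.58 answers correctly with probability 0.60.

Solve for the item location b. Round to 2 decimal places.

P(θ) = 1 / (1 + exp(−a(θ − b)))
logit(0.60) = ln(0.60/0.40) = 0.4055
b = θ − logit/(a) = 2.58 − 0.4055/2.2000 = 2.3957

2.40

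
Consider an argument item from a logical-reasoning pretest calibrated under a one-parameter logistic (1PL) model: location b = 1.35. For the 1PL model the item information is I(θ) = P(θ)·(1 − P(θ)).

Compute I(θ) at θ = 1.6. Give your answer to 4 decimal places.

P = 1/(1+e^{-0.2500}) = 0.5622
P(1−P) = 0.5622 × 0.4378 = 0.2461
I = P(1−P) = 0.24613

0.2461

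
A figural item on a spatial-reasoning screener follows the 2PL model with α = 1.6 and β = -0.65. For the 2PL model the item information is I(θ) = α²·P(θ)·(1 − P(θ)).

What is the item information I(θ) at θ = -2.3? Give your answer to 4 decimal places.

0.1592

P = 1/(1+e^{2.6400}) = 0.0666
P(1−P) = 0.0666 × 0.9334 = 0.0622
I = α² × P(1−P) = 1.6² × 0.0622 = 0.15916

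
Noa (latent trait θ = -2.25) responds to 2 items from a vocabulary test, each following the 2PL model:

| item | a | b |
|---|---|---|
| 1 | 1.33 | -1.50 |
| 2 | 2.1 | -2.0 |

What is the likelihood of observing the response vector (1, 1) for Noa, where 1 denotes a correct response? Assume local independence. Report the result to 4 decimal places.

P(θ) = 1 / (1 + exp(−a(θ − b)))
P_1 = 1/(1+e^{0.9975}) = 0.2694
P_2 = 1/(1+e^{0.5250}) = 0.3717
L = P_1 × P_2 = 0.2694 × 0.3717 = 0.10014

0.1001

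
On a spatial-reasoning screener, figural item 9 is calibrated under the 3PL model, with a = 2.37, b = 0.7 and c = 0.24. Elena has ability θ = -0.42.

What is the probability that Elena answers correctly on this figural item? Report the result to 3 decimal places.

0.290

P(θ) = c + (1 − c) · 1 / (1 + exp(−a(θ − b)))
Exponent: 2.37 × (-0.42 − 0.7) = -2.6544
1/(1 + e^{2.6544}) = 0.0657
P = 0.24 + 0.76 × 0.0657 = 0.2899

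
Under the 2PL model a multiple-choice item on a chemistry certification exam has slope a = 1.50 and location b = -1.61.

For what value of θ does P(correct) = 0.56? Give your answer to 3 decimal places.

-1.449

P(θ) = 1 / (1 + exp(−a(θ − b)))
logit = ln(0.5600/0.4400) = 0.2412
θ = b + logit/(a) = -1.61 + 0.2412/1.5000 = -1.4492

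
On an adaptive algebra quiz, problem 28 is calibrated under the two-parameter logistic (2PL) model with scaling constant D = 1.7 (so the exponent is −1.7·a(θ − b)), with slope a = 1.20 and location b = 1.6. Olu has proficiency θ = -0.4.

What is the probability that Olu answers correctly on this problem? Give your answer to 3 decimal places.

P(θ) = 1 / (1 + exp(−D·a(θ − b)))
Exponent: 1.7 × 1.20 × (-0.4 − 1.6) = -4.0800
1/(1 + e^{4.0800}) = 0.0166
P = 0.0166

0.017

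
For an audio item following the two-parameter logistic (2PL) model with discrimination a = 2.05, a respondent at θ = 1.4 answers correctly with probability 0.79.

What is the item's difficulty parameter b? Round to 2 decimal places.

P(θ) = 1 / (1 + exp(−a(θ − b)))
logit(0.79) = ln(0.79/0.21) = 1.3249
b = θ − logit/(a) = 1.4 − 1.3249/2.0500 = 0.7537

0.75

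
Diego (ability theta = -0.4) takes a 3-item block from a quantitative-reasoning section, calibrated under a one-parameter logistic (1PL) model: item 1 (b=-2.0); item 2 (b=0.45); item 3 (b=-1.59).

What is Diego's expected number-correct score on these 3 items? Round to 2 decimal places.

P(theta) = 1 / (1 + exp(−(theta − b)))
P_1 = 1/(1+e^{-1.6000}) = 0.8320
P_2 = 1/(1+e^{0.8500}) = 0.2994
P_3 = 1/(1+e^{-1.1900}) = 0.7667
E[score] = 0.8320 + 0.2994 + 0.7667 = 1.8982

1.90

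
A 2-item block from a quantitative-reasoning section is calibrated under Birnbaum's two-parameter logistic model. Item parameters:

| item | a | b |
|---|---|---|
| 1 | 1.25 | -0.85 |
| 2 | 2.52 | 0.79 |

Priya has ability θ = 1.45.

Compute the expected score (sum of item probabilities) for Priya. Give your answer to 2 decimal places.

1.79

P(θ) = 1 / (1 + exp(−a(θ − b)))
P_1 = 1/(1+e^{-2.8750}) = 0.9466
P_2 = 1/(1+e^{-1.6632}) = 0.8407
E[score] = 0.9466 + 0.8407 = 1.7873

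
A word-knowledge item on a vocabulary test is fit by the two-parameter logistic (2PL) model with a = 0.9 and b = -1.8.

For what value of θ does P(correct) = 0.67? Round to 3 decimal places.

P(θ) = 1 / (1 + exp(−a(θ − b)))
logit = ln(0.6700/0.3300) = 0.7082
θ = b + logit/(a) = -1.8 + 0.7082/0.9000 = -1.0131

-1.013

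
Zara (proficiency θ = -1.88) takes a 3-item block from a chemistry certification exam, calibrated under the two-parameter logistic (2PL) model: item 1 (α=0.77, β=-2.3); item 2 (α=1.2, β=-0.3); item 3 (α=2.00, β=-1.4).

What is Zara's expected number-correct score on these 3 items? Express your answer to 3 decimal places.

0.988

P(θ) = 1 / (1 + exp(−α(θ − β)))
P_1 = 1/(1+e^{-0.3234}) = 0.5802
P_2 = 1/(1+e^{1.8960}) = 0.1306
P_3 = 1/(1+e^{0.9600}) = 0.2769
E[score] = 0.5802 + 0.1306 + 0.2769 = 0.9876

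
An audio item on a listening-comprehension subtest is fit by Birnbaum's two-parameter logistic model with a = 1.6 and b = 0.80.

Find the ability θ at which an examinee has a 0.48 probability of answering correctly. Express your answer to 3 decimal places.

0.750

P(θ) = 1 / (1 + exp(−a(θ − b)))
logit = ln(0.4800/0.5200) = -0.0800
θ = b + logit/(a) = 0.80 + (-0.0800)/1.6000 = 0.7500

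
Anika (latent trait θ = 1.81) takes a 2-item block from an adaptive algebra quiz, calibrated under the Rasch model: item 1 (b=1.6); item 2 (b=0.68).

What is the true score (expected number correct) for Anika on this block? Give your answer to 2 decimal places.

P(θ) = 1 / (1 + exp(−(θ − b)))
P_1 = 1/(1+e^{-0.2100}) = 0.5523
P_2 = 1/(1+e^{-1.1300}) = 0.7558
E[score] = 0.5523 + 0.7558 = 1.3081

1.31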